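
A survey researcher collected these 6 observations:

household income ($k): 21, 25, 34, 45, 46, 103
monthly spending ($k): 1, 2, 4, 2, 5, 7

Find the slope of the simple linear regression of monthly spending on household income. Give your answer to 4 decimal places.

n = 6, Σx = 274, Σy = 21, Σxy = 1248, Σx² = 16972
Sxx = Σx² − (Σx)²/n = 16972 − 12512.666667 = 4459.333333
Sxy = Σxy − (Σx)(Σy)/n = 1248 − 959 = 289
b = Sxy/Sxx = 289/4459.333333 = 0.064808

0.0648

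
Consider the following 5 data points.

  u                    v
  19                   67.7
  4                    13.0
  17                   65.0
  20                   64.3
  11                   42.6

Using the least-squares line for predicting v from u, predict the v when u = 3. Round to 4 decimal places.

n = 5, Σx = 71, Σy = 252.6, Σxy = 4197.9, Σx² = 1187
Sxx = Σx² − (Σx)²/n = 1187 − 1008.2 = 178.8
Sxy = Σxy − (Σx)(Σy)/n = 4197.9 − 3586.92 = 610.98
b = Sxy/Sxx = 610.98/178.8 = 3.417114
a = ȳ − b·x̄ = 50.52 − 3.417114·14.2 = 1.996980
ŷ(3) = a + b·3 = 1.996980 + 3.417114·3 = 12.248322

12.2483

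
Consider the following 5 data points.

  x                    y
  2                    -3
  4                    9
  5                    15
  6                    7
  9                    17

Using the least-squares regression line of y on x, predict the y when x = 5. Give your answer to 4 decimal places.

n = 5, Σx = 26, Σy = 45, Σxy = 300, Σx² = 162
Sxx = Σx² − (Σx)²/n = 162 − 135.2 = 26.8
Sxy = Σxy − (Σx)(Σy)/n = 300 − 234 = 66
b = Sxy/Sxx = 66/26.8 = 2.462687
a = ȳ − b·x̄ = 9 − 2.462687·5.2 = -3.805970
ŷ(5) = a + b·5 = -3.805970 + 2.462687·5 = 8.507463

8.5075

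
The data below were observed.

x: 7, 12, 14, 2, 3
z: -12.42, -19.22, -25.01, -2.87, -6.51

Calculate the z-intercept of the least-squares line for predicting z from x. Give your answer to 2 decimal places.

n = 5, Σx = 38, Σy = -66.03, Σxy = -692.99, Σx² = 402
Sxx = Σx² − (Σx)²/n = 402 − 288.8 = 113.2
Sxy = Σxy − (Σx)(Σy)/n = -692.99 − (-501.828) = -191.162
b = Sxy/Sxx = -191.162/113.2 = -1.688710
a = ȳ − b·x̄ = -13.206 − (-1.688710)·7.6 = -0.371802

-0.37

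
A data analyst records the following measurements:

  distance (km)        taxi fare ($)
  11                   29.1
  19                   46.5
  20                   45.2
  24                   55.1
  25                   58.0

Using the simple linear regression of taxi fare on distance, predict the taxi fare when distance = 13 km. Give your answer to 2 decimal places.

33.00

n = 5, Σx = 99, Σy = 233.9, Σxy = 4880, Σx² = 2083
Sxx = Σx² − (Σx)²/n = 2083 − 1960.2 = 122.8
Sxy = Σxy − (Σx)(Σy)/n = 4880 − 4631.22 = 248.78
b = Sxy/Sxx = 248.78/122.8 = 2.025896
a = ȳ − b·x̄ = 46.78 − 2.025896·19.8 = 6.667264
ŷ(13) = a + b·13 = 6.667264 + 2.025896·13 = 33.003909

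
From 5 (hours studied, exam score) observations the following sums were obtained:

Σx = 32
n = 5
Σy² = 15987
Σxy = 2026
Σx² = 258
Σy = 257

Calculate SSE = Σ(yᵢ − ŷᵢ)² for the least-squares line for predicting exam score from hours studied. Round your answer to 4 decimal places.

Sxx = Σx² − (Σx)²/n = 258 − 204.8 = 53.2
Sxy = Σxy − (Σx)(Σy)/n = 2026 − 1644.8 = 381.2
Syy = Σy² − (Σy)²/n = 15987 − 13209.8 = 2777.2
b = Sxy/Sxx = 381.2/53.2 = 7.165414
SSE = Syy − b·Sxy = 2777.2 − 7.165414·381.2 = 45.744361

45.7444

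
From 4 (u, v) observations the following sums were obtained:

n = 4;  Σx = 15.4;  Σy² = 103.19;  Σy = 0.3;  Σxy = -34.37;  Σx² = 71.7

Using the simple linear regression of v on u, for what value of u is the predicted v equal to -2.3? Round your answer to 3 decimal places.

Sxx = Σx² − (Σx)²/n = 71.7 − 59.29 = 12.41
Sxy = Σxy − (Σx)(Σy)/n = -34.37 − 1.155 = -35.525
b = Sxy/Sxx = -35.525/12.41 = -2.862611
a = ȳ − b·x̄ = 0.075 − (-2.862611)·3.85 = 11.096052
Set a + b·x = -2.3: x = (-2.3 − 11.096052) / (-2.862611) = 4.679662

4.680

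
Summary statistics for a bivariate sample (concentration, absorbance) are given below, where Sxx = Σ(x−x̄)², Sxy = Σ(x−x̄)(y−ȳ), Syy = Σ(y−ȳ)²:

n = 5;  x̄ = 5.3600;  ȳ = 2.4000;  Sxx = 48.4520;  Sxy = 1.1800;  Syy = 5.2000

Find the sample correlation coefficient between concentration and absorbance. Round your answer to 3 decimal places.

r = Sxy/√(Sxx·Syy) = 1.18/√(251.9504) = 1.18/15.872946 = 0.074340

0.074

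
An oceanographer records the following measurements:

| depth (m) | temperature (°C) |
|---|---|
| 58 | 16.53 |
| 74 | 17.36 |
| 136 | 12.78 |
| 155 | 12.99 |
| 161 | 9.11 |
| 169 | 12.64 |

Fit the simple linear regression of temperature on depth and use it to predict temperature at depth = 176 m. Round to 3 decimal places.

10.811

n = 6, Σx = 753, Σy = 81.41, Σxy = 9597.78, Σx² = 105843
Sxx = Σx² − (Σx)²/n = 105843 − 94501.5 = 11341.5
Sxy = Σxy − (Σx)(Σy)/n = 9597.78 − 10216.955 = -619.175
b = Sxy/Sxx = -619.175/11341.5 = -0.054594
a = ȳ − b·x̄ = 13.568333 − (-0.054594)·125.5 = 20.419849
ŷ(176) = a + b·176 = 20.419849 + (-0.054594)·176 = 10.811349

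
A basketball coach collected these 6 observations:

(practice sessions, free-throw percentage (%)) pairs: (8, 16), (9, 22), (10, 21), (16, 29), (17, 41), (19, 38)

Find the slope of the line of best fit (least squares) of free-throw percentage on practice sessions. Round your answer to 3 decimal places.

1.986

n = 6, Σx = 79, Σy = 167, Σxy = 2419, Σx² = 1151
Sxx = Σx² − (Σx)²/n = 1151 − 1040.166667 = 110.833333
Sxy = Σxy − (Σx)(Σy)/n = 2419 − 2198.833333 = 220.166667
b = Sxy/Sxx = 220.166667/110.833333 = 1.986466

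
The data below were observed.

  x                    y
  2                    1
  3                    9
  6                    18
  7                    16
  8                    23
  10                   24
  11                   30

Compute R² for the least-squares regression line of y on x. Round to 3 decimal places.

0.936

n = 7, Σx = 47, Σy = 121, Σxy = 1003, Σx² = 383, Σy² = 2667
Sxx = Σx² − (Σx)²/n = 383 − 315.571429 = 67.428571
Sxy = Σxy − (Σx)(Σy)/n = 1003 − 812.428571 = 190.571429
Syy = Σy² − (Σy)²/n = 2667 − 2091.571429 = 575.428571
R² = Sxy²/(Sxx·Syy) = (190.571429)²/(67.428571·575.428571) = 0.936009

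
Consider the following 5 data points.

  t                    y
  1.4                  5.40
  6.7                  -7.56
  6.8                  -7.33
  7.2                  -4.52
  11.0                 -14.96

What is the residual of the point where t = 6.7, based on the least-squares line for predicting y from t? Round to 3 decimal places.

-1.598

n = 5, Σx = 33.1, Σy = -28.97, Σxy = -290.04, Σx² = 265.93
Sxx = Σx² − (Σx)²/n = 265.93 − 219.122 = 46.808
Sxy = Σxy − (Σx)(Σy)/n = -290.04 − (-191.7814) = -98.2586
b = Sxy/Sxx = -98.2586/46.808 = -2.099184
a = ȳ − b·x̄ = -5.794 − (-2.099184)·6.62 = 8.102597
ŷ(6.7) = 8.102597 + (-2.099184)·6.7 = -5.961935
residual = y − ŷ = -7.56 − (-5.961935) = -1.598065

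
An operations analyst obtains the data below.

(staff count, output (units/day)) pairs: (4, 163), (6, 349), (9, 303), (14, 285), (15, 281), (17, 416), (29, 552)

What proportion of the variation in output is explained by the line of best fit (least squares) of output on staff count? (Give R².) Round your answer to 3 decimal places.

0.717

n = 7, Σx = 94, Σy = 2349, Σxy = 36758, Σx² = 1684, Σy² = 878125
Sxx = Σx² − (Σx)²/n = 1684 − 1262.285714 = 421.714286
Sxy = Σxy − (Σx)(Σy)/n = 36758 − 31543.714286 = 5214.285714
Syy = Σy² − (Σy)²/n = 878125 − 788257.285714 = 89867.714286
R² = Sxy²/(Sxx·Syy) = (5214.285714)²/(421.714286·89867.714286) = 0.717410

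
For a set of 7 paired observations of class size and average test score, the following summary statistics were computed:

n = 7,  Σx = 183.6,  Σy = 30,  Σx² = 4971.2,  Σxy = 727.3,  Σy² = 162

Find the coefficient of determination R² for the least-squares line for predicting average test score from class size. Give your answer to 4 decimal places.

0.6818

Sxx = Σx² − (Σx)²/n = 4971.2 − 4815.565714 = 155.634286
Sxy = Σxy − (Σx)(Σy)/n = 727.3 − 786.857143 = -59.557143
Syy = Σy² − (Σy)²/n = 162 − 128.571429 = 33.428571
R² = Sxy²/(Sxx·Syy) = (-59.557143)²/(155.634286·33.428571) = 0.681781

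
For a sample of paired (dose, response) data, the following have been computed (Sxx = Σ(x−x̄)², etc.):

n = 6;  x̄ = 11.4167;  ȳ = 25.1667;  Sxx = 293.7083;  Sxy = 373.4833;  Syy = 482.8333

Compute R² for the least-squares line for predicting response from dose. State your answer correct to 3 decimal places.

R² = Sxy²/(Sxx·Syy) = (373.4833)²/(293.7083·482.8333) = 0.983624

0.984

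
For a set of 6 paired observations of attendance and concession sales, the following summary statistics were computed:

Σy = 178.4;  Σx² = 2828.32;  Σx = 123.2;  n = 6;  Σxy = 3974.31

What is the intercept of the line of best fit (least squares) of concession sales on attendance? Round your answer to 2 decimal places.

Sxx = Σx² − (Σx)²/n = 2828.32 − 2529.706667 = 298.613333
Sxy = Σxy − (Σx)(Σy)/n = 3974.31 − 3663.146667 = 311.163333
b = Sxy/Sxx = 311.163333/298.613333 = 1.042028
a = ȳ − b·x̄ = 29.733333 − 1.042028·20.533333 = 8.337033

8.34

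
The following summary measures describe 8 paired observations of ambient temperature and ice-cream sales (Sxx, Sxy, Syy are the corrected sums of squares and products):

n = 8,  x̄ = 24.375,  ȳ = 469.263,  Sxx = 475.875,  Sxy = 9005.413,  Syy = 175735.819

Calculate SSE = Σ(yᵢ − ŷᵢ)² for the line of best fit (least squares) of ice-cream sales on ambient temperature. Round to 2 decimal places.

5318.24

b = Sxy/Sxx = 9005.413/475.875 = 18.923904
SSE = Syy − b·Sxy = 175735.819 − 18.923904·9005.413 = 5318.244426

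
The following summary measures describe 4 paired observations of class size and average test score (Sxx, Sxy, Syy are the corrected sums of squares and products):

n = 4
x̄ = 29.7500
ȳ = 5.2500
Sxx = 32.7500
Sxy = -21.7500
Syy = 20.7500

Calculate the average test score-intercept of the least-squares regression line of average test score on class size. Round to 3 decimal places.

25.008

b = Sxy/Sxx = -21.75/32.75 = -0.664122
a = ȳ − b·x̄ = 5.25 − (-0.664122)·29.75 = 25.007634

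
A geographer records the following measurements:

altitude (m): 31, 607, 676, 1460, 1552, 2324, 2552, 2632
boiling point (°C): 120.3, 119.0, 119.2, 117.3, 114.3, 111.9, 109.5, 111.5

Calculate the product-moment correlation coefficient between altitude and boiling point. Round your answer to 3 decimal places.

-0.965

n = 8, Σx = 11834, Σy = 923, Σxy = 1338160.7, Σx² = 24207794, Σy² = 106609.62
Sxx = Σx² − (Σx)²/n = 24207794 − 17505444.5 = 6702349.5
Sxy = Σxy − (Σx)(Σy)/n = 1338160.7 − 1365347.75 = -27187.05
Syy = Σy² − (Σy)²/n = 106609.62 − 106491.125 = 118.495
r = Sxy/√(Sxx·Syy) = -27187.05/√(794194904.0025) = -27187.05/28181.463837 = -0.964714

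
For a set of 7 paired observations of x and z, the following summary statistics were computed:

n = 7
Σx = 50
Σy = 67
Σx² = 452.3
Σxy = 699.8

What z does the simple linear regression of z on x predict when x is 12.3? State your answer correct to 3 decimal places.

Sxx = Σx² − (Σx)²/n = 452.3 − 357.142857 = 95.157143
Sxy = Σxy − (Σx)(Σy)/n = 699.8 − 478.571429 = 221.228571
b = Sxy/Sxx = 221.228571/95.157143 = 2.324876
a = ȳ − b·x̄ = 9.571429 − 2.324876·7.142857 = -7.034830
ŷ(12.3) = a + b·12.3 = -7.034830 + 2.324876·12.3 = 21.561147

21.561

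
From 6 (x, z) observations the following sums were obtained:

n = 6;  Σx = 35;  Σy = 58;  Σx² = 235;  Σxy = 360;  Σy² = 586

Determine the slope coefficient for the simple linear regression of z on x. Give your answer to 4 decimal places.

0.7027

Sxx = Σx² − (Σx)²/n = 235 − 204.166667 = 30.833333
Sxy = Σxy − (Σx)(Σy)/n = 360 − 338.333333 = 21.666667
b = Sxy/Sxx = 21.666667/30.833333 = 0.702703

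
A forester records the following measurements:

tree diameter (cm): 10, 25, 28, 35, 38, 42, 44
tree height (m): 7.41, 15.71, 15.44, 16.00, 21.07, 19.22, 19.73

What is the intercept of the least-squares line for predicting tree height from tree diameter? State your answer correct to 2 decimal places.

4.96

n = 7, Σx = 222, Σy = 114.58, Σxy = 3935.19, Σx² = 7878
Sxx = Σx² − (Σx)²/n = 7878 − 7040.571429 = 837.428571
Sxy = Σxy − (Σx)(Σy)/n = 3935.19 − 3633.822857 = 301.367143
b = Sxy/Sxx = 301.367143/837.428571 = 0.359872
a = ȳ − b·x̄ = 16.368571 − 0.359872·31.714286 = 4.955486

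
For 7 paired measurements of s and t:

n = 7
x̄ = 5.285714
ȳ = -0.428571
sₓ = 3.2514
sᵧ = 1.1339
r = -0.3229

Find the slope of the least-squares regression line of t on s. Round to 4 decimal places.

b = r · sᵧ/sₓ = -0.3229 · 1.1339/3.2514 = -0.112609

-0.1126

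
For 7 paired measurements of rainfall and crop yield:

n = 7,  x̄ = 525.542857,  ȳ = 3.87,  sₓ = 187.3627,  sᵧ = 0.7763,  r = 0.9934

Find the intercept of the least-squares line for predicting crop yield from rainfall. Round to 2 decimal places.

b = r · sᵧ/sₓ = 0.9934 · 0.7763/187.3627 = 0.004116
a = ȳ − b·x̄ = 3.87 − 0.004116·525.542857 = 1.706889

1.71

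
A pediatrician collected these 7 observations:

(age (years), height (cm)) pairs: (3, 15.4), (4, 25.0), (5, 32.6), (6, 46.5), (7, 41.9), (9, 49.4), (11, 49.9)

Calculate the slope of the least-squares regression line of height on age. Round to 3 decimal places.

n = 7, Σx = 45, Σy = 260.7, Σxy = 1875, Σx² = 337
Sxx = Σx² − (Σx)²/n = 337 − 289.285714 = 47.714286
Sxy = Σxy − (Σx)(Σy)/n = 1875 − 1675.928571 = 199.071429
b = Sxy/Sxx = 199.071429/47.714286 = 4.172156

4.172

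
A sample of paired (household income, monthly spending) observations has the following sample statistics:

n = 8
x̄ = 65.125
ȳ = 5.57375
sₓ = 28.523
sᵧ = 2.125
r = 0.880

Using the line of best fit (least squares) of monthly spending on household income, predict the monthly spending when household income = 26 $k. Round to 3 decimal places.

b = r · sᵧ/sₓ = 0.88 · 2.125/28.523 = 0.065561
a = ȳ − b·x̄ = 5.57375 − 0.065561·65.125 = 1.304082
ŷ(26) = a + b·26 = 1.304082 + 0.065561·26 = 3.008671

3.009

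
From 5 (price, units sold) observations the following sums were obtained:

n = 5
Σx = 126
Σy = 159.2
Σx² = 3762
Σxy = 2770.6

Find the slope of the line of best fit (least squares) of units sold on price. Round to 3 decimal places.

-2.115

Sxx = Σx² − (Σx)²/n = 3762 − 3175.2 = 586.8
Sxy = Σxy − (Σx)(Σy)/n = 2770.6 − 4011.84 = -1241.24
b = Sxy/Sxx = -1241.24/586.8 = -2.115269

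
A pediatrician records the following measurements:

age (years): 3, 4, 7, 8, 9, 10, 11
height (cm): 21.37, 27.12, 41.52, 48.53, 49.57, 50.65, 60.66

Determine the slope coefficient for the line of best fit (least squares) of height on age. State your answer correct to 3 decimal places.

4.600

n = 7, Σx = 52, Σy = 299.42, Σxy = 2471.36, Σx² = 440
Sxx = Σx² − (Σx)²/n = 440 − 386.285714 = 53.714286
Sxy = Σxy − (Σx)(Σy)/n = 2471.36 − 2224.262857 = 247.097143
b = Sxy/Sxx = 247.097143/53.714286 = 4.600213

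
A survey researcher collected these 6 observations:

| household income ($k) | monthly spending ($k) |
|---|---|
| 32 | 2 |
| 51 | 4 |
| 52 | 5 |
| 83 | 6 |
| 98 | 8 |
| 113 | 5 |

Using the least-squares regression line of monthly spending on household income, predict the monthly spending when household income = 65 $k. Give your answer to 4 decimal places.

4.6960

n = 6, Σx = 429, Σy = 30, Σxy = 2375, Σx² = 35591
Sxx = Σx² − (Σx)²/n = 35591 − 30673.5 = 4917.5
Sxy = Σxy − (Σx)(Σy)/n = 2375 − 2145 = 230
b = Sxy/Sxx = 230/4917.5 = 0.046772
a = ȳ − b·x̄ = 5 − 0.046772·71.5 = 1.655821
ŷ(65) = a + b·65 = 1.655821 + 0.046772·65 = 4.695984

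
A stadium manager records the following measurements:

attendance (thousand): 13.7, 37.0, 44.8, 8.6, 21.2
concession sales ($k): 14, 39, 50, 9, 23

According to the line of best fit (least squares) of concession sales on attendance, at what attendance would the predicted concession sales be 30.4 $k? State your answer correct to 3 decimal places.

28.107

n = 5, Σx = 125.3, Σy = 135, Σxy = 4439.8, Σx² = 4087.13
Sxx = Σx² − (Σx)²/n = 4087.13 − 3140.018 = 947.112
Sxy = Σxy − (Σx)(Σy)/n = 4439.8 − 3383.1 = 1056.7
b = Sxy/Sxx = 1056.7/947.112 = 1.115708
a = ȳ − b·x̄ = 27 − 1.115708·25.06 = -0.959631
Set a + b·x = 30.4: x = (30.4 − (-0.959631)) / 1.115708 = 28.107394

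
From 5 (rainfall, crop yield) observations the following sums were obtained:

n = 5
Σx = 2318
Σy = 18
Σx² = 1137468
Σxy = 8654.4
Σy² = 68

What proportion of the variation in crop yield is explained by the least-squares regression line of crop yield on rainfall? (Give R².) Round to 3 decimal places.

0.477

Sxx = Σx² − (Σx)²/n = 1137468 − 1074624.8 = 62843.2
Sxy = Σxy − (Σx)(Σy)/n = 8654.4 − 8344.8 = 309.6
Syy = Σy² − (Σy)²/n = 68 − 64.8 = 3.2
R² = Sxy²/(Sxx·Syy) = (309.6)²/(62843.2·3.2) = 0.476643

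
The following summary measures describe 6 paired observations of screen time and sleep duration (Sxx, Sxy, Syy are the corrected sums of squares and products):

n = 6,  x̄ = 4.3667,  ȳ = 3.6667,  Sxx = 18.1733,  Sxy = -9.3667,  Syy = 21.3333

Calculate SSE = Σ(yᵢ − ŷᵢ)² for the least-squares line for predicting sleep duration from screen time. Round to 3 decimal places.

b = Sxy/Sxx = -9.3667/18.1733 = -0.515410
SSE = Syy − b·Sxy = 21.3333 − (-0.515410)·(-9.3667) = 16.505609

16.506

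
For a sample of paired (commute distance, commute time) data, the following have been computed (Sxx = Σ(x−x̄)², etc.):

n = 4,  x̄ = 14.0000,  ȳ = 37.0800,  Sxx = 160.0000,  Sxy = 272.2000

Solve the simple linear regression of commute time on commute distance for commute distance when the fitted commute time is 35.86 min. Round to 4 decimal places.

13.2829

b = Sxy/Sxx = 272.2/160 = 1.70125
a = ȳ − b·x̄ = 37.08 − 1.70125·14 = 13.2625
Set a + b·x = 35.86: x = (35.86 − 13.2625) / 1.70125 = 13.282880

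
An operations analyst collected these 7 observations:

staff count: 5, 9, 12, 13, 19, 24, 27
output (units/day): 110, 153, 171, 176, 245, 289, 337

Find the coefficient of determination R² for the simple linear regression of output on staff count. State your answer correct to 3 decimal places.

0.991

n = 7, Σx = 109, Σy = 1481, Σxy = 26957, Σx² = 2085, Σy² = 352841
Sxx = Σx² − (Σx)²/n = 2085 − 1697.285714 = 387.714286
Sxy = Σxy − (Σx)(Σy)/n = 26957 − 23061.285714 = 3895.714286
Syy = Σy² − (Σy)²/n = 352841 − 313337.285714 = 39503.714286
R² = Sxy²/(Sxx·Syy) = (3895.714286)²/(387.714286·39503.714286) = 0.990888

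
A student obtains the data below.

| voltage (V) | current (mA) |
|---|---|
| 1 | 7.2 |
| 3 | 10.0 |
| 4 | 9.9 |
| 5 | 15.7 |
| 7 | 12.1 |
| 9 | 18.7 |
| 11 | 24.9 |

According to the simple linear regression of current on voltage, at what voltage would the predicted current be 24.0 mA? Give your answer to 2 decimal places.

11.82

n = 7, Σx = 40, Σy = 98.5, Σxy = 682.2, Σx² = 302
Sxx = Σx² − (Σx)²/n = 302 − 228.571429 = 73.428571
Sxy = Σxy − (Σx)(Σy)/n = 682.2 − 562.857143 = 119.342857
b = Sxy/Sxx = 119.342857/73.428571 = 1.625292
a = ȳ − b·x̄ = 14.071429 − 1.625292·5.714286 = 4.784047
Set a + b·x = 24.0: x = (24.0 − 4.784047) / 1.625292 = 11.823079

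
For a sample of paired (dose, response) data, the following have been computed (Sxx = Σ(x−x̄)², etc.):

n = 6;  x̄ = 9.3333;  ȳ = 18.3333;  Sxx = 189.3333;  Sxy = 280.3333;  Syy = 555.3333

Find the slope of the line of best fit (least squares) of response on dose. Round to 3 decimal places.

1.481

b = Sxy/Sxx = 280.3333/189.3333 = 1.480634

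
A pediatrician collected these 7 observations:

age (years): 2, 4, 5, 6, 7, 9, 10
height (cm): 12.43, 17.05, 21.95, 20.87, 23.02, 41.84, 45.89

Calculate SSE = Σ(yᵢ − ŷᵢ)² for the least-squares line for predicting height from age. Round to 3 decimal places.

n = 7, Σx = 43, Σy = 183.05, Σxy = 1324.63, Σx² = 311, Σy² = 5748.9649
Sxx = Σx² − (Σx)²/n = 311 − 264.142857 = 46.857143
Sxy = Σxy − (Σx)(Σy)/n = 1324.63 − 1124.45 = 200.18
Syy = Σy² − (Σy)²/n = 5748.9649 − 4786.7575 = 962.2074
b = Sxy/Sxx = 200.18/46.857143 = 4.272134
SSE = Syy − b·Sxy = 962.2074 − 4.272134·200.18 = 107.011587

107.012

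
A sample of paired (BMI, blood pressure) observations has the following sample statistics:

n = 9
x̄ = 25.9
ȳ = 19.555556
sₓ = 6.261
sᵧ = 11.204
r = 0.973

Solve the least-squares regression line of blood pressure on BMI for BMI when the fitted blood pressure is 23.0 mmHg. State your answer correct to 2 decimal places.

27.88

b = r · sᵧ/sₓ = 0.973 · 11.204/6.261 = 1.741174
a = ȳ − b·x̄ = 19.555556 − 1.741174·25.9 = -25.540857
Set a + b·x = 23.0: x = (23.0 − (-25.540857)) / 1.741174 = 27.878230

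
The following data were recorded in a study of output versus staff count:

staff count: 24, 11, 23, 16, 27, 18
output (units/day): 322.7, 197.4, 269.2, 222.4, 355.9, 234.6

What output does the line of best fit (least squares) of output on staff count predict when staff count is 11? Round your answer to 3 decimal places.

180.064

n = 6, Σx = 119, Σy = 1602.2, Σxy = 33498.3, Σx² = 2535
Sxx = Σx² − (Σx)²/n = 2535 − 2360.166667 = 174.833333
Sxy = Σxy − (Σx)(Σy)/n = 33498.3 − 31776.966667 = 1721.333333
b = Sxy/Sxx = 1721.333333/174.833333 = 9.845567
a = ȳ − b·x̄ = 267.033333 − 9.845567·19.833333 = 71.762917
ŷ(11) = a + b·11 = 71.762917 + 9.845567·11 = 180.064156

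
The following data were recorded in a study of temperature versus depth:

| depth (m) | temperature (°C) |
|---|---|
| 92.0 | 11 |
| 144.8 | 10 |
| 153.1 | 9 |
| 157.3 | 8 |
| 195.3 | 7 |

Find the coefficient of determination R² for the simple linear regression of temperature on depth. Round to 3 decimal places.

0.874

n = 5, Σx = 742.5, Σy = 45, Σxy = 6463.4, Σx² = 115756.03, Σy² = 415
Sxx = Σx² − (Σx)²/n = 115756.03 − 110261.25 = 5494.78
Sxy = Σxy − (Σx)(Σy)/n = 6463.4 − 6682.5 = -219.1
Syy = Σy² − (Σy)²/n = 415 − 405 = 10
R² = Sxy²/(Sxx·Syy) = (-219.1)²/(5494.78·10) = 0.873644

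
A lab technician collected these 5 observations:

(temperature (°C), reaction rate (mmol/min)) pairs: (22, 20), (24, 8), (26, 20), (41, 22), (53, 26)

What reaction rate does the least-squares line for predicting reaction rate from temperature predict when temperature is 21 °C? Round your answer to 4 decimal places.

n = 5, Σx = 166, Σy = 96, Σxy = 3432, Σx² = 6226
Sxx = Σx² − (Σx)²/n = 6226 − 5511.2 = 714.8
Sxy = Σxy − (Σx)(Σy)/n = 3432 − 3187.2 = 244.8
b = Sxy/Sxx = 244.8/714.8 = 0.342473
a = ȳ − b·x̄ = 19.2 − 0.342473·33.2 = 7.829882
ŷ(21) = a + b·21 = 7.829882 + 0.342473·21 = 15.021824

15.0218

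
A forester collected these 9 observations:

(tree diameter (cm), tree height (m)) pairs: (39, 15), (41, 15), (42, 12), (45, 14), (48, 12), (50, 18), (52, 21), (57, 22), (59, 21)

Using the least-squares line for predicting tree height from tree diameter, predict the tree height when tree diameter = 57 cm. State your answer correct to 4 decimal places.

n = 9, Σx = 433, Σy = 150, Σxy = 7395, Σx² = 21229
Sxx = Σx² − (Σx)²/n = 21229 − 20832.111111 = 396.888889
Sxy = Σxy − (Σx)(Σy)/n = 7395 − 7216.666667 = 178.333333
b = Sxy/Sxx = 178.333333/396.888889 = 0.449328
a = ȳ − b·x̄ = 16.666667 − 0.449328·48.111111 = -4.951008
ŷ(57) = a + b·57 = -4.951008 + 0.449328·57 = 20.660694

20.6607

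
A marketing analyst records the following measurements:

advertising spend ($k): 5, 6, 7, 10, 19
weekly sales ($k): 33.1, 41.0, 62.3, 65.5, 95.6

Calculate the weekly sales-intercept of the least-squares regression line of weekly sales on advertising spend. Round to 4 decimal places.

n = 5, Σx = 47, Σy = 297.5, Σxy = 3319, Σx² = 571
Sxx = Σx² − (Σx)²/n = 571 − 441.8 = 129.2
Sxy = Σxy − (Σx)(Σy)/n = 3319 − 2796.5 = 522.5
b = Sxy/Sxx = 522.5/129.2 = 4.044118
a = ȳ − b·x̄ = 59.5 − 4.044118·9.4 = 21.485294

21.4853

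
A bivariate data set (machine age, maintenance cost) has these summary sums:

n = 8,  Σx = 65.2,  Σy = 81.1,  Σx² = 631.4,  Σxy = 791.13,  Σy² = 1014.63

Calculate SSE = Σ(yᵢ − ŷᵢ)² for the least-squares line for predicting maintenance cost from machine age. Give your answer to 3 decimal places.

23.083

Sxx = Σx² − (Σx)²/n = 631.4 − 531.38 = 100.02
Sxy = Σxy − (Σx)(Σy)/n = 791.13 − 660.965 = 130.165
Syy = Σy² − (Σy)²/n = 1014.63 − 822.15125 = 192.47875
b = Sxy/Sxx = 130.165/100.02 = 1.301390
SSE = Syy − b·Sxy = 192.47875 − 1.301390·130.165 = 23.083357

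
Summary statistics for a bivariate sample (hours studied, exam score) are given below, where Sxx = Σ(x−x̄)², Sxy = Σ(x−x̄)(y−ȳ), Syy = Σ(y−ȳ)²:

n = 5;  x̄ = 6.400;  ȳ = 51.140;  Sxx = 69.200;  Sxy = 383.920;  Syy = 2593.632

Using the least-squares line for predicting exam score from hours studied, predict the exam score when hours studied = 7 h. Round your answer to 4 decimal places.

54.4688

b = Sxy/Sxx = 383.92/69.2 = 5.547977
a = ȳ − b·x̄ = 51.14 − 5.547977·6.4 = 15.632948
ŷ(7) = a + b·7 = 15.632948 + 5.547977·7 = 54.468786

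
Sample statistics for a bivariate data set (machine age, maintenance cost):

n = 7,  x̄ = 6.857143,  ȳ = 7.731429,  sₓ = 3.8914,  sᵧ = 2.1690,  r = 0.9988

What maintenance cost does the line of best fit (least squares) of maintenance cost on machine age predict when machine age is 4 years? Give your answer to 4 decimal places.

b = r · sᵧ/sₓ = 0.9988 · 2.169/3.8914 = 0.556714
a = ȳ − b·x̄ = 7.731429 − 0.556714·6.857143 = 3.913961
ŷ(4) = a + b·4 = 3.913961 + 0.556714·4 = 6.140817

6.1408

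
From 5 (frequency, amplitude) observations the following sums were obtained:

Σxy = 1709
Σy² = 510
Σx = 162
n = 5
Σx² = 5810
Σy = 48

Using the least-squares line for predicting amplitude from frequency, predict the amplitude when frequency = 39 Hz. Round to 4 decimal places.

Sxx = Σx² − (Σx)²/n = 5810 − 5248.8 = 561.2
Sxy = Σxy − (Σx)(Σy)/n = 1709 − 1555.2 = 153.8
b = Sxy/Sxx = 153.8/561.2 = 0.274056
a = ȳ − b·x̄ = 9.6 − 0.274056·32.4 = 0.720599
ŷ(39) = a + b·39 = 0.720599 + 0.274056·39 = 11.408767

11.4088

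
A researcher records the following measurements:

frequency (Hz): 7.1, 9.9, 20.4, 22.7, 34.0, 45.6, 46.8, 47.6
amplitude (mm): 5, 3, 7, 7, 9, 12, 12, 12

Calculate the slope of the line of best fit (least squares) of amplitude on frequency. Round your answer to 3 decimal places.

n = 8, Σx = 234.1, Σy = 67, Σxy = 2352.9, Σx² = 8771.23
Sxx = Σx² − (Σx)²/n = 8771.23 − 6850.35125 = 1920.87875
Sxy = Σxy − (Σx)(Σy)/n = 2352.9 − 1960.5875 = 392.3125
b = Sxy/Sxx = 392.3125/1920.87875 = 0.204236

0.204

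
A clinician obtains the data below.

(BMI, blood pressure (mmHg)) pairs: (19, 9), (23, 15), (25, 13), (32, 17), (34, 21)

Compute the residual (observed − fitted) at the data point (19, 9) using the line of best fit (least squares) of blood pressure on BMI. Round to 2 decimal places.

-0.97

n = 5, Σx = 133, Σy = 75, Σxy = 2099, Σx² = 3695
Sxx = Σx² − (Σx)²/n = 3695 − 3537.8 = 157.2
Sxy = Σxy − (Σx)(Σy)/n = 2099 − 1995 = 104
b = Sxy/Sxx = 104/157.2 = 0.661578
a = ȳ − b·x̄ = 15 − 0.661578·26.6 = -2.597964
ŷ(19) = -2.597964 + 0.661578·19 = 9.972010
residual = y − ŷ = 9 − 9.972010 = -0.972010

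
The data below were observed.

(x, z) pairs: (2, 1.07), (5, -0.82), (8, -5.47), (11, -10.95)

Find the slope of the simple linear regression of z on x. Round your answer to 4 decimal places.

n = 4, Σx = 26, Σy = -16.17, Σxy = -166.17, Σx² = 214
Sxx = Σx² − (Σx)²/n = 214 − 169 = 45
Sxy = Σxy − (Σx)(Σy)/n = -166.17 − (-105.105) = -61.065
b = Sxy/Sxx = -61.065/45 = -1.357

-1.3570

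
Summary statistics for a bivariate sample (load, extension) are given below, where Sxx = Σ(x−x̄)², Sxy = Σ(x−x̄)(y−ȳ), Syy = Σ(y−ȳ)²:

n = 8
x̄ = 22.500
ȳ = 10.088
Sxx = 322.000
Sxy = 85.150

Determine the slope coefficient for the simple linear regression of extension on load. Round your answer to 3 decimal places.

0.264

b = Sxy/Sxx = 85.15/322 = 0.264441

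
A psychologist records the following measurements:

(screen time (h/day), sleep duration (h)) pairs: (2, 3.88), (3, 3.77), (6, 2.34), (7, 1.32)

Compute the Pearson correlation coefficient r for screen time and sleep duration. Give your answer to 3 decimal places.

n = 4, Σx = 18, Σy = 11.31, Σxy = 42.35, Σx² = 98, Σy² = 36.4853
Sxx = Σx² − (Σx)²/n = 98 − 81 = 17
Sxy = Σxy − (Σx)(Σy)/n = 42.35 − 50.895 = -8.545
Syy = Σy² − (Σy)²/n = 36.4853 − 31.979025 = 4.506275
r = Sxy/√(Sxx·Syy) = -8.545/√(76.606675) = -8.545/8.752524 = -0.976290

-0.976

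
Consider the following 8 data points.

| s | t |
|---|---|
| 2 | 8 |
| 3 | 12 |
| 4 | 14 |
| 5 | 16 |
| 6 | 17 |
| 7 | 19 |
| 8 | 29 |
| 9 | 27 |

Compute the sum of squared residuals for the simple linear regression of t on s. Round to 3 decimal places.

n = 8, Σx = 44, Σy = 142, Σxy = 898, Σx² = 284, Σy² = 2880
Sxx = Σx² − (Σx)²/n = 284 − 242 = 42
Sxy = Σxy − (Σx)(Σy)/n = 898 − 781 = 117
Syy = Σy² − (Σy)²/n = 2880 − 2520.5 = 359.5
b = Sxy/Sxx = 117/42 = 2.785714
SSE = Syy − b·Sxy = 359.5 − 2.785714·117 = 33.571429

33.571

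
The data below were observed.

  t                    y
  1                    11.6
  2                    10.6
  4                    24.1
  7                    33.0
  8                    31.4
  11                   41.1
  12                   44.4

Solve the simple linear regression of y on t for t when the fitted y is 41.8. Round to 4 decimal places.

10.9386

n = 7, Σx = 45, Σy = 196.2, Σxy = 1596.3, Σx² = 399
Sxx = Σx² − (Σx)²/n = 399 − 289.285714 = 109.714286
Sxy = Σxy − (Σx)(Σy)/n = 1596.3 − 1261.285714 = 335.014286
b = Sxy/Sxx = 335.014286/109.714286 = 3.053516
a = ȳ − b·x̄ = 28.028571 − 3.053516·6.428571 = 8.398828
Set a + b·x = 41.8: x = (41.8 − 8.398828) / 3.053516 = 10.938595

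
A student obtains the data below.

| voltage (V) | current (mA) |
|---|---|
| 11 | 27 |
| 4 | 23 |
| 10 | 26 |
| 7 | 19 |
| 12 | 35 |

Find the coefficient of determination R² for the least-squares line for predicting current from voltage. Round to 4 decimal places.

n = 5, Σx = 44, Σy = 130, Σxy = 1202, Σx² = 430, Σy² = 3520
Sxx = Σx² − (Σx)²/n = 430 − 387.2 = 42.8
Sxy = Σxy − (Σx)(Σy)/n = 1202 − 1144 = 58
Syy = Σy² − (Σy)²/n = 3520 − 3380 = 140
R² = Sxy²/(Sxx·Syy) = (58)²/(42.8·140) = 0.561415

0.5614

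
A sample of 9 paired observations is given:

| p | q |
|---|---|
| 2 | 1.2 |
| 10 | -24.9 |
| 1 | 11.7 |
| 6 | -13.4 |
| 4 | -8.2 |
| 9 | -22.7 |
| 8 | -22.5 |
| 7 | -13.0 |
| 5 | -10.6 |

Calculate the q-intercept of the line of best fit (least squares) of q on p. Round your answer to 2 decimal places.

10.40

n = 9, Σx = 52, Σy = -102.4, Σxy = -876.4, Σx² = 376
Sxx = Σx² − (Σx)²/n = 376 − 300.444444 = 75.555556
Sxy = Σxy − (Σx)(Σy)/n = -876.4 − (-591.644444) = -284.755556
b = Sxy/Sxx = -284.755556/75.555556 = -3.768824
a = ȳ − b·x̄ = -11.377778 − (-3.768824)·5.777778 = 10.397647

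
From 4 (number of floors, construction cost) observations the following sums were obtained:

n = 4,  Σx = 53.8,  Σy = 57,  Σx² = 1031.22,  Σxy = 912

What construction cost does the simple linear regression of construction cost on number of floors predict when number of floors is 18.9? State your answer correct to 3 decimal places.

16.825

Sxx = Σx² − (Σx)²/n = 1031.22 − 723.61 = 307.61
Sxy = Σxy − (Σx)(Σy)/n = 912 − 766.65 = 145.35
b = Sxy/Sxx = 145.35/307.61 = 0.472514
a = ȳ − b·x̄ = 14.25 − 0.472514·13.45 = 7.894688
ŷ(18.9) = a + b·18.9 = 7.894688 + 0.472514·18.9 = 16.825201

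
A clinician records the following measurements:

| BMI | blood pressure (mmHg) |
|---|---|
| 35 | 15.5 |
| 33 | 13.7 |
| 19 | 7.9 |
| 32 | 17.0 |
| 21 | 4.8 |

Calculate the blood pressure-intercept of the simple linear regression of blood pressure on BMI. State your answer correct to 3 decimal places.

-6.076

n = 5, Σx = 140, Σy = 58.9, Σxy = 1789.5, Σx² = 4140
Sxx = Σx² − (Σx)²/n = 4140 − 3920 = 220
Sxy = Σxy − (Σx)(Σy)/n = 1789.5 − 1649.2 = 140.3
b = Sxy/Sxx = 140.3/220 = 0.637727
a = ȳ − b·x̄ = 11.78 − 0.637727·28 = -6.076364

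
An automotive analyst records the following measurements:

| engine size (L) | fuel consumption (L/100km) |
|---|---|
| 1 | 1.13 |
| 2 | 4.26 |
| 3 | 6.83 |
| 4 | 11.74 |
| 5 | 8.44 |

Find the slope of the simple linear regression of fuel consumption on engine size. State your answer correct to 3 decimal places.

n = 5, Σx = 15, Σy = 32.4, Σxy = 119.3, Σx² = 55
Sxx = Σx² − (Σx)²/n = 55 − 45 = 10
Sxy = Σxy − (Σx)(Σy)/n = 119.3 − 97.2 = 22.1
b = Sxy/Sxx = 22.1/10 = 2.21

2.210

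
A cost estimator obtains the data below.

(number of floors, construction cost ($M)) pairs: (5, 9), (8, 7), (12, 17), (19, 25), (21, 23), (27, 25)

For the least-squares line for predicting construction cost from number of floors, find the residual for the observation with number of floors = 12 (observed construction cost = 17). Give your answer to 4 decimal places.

2.2830

n = 6, Σx = 92, Σy = 106, Σxy = 1938, Σx² = 1764
Sxx = Σx² − (Σx)²/n = 1764 − 1410.666667 = 353.333333
Sxy = Σxy − (Σx)(Σy)/n = 1938 − 1625.333333 = 312.666667
b = Sxy/Sxx = 312.666667/353.333333 = 0.884906
a = ȳ − b·x̄ = 17.666667 − 0.884906·15.333333 = 4.098113
ŷ(12) = 4.098113 + 0.884906·12 = 14.716981
residual = y − ŷ = 17 − 14.716981 = 2.283019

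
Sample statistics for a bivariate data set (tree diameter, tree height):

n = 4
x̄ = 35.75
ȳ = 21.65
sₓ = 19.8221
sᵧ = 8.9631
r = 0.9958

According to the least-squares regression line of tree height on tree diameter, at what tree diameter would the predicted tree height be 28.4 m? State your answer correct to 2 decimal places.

50.74

b = r · sᵧ/sₓ = 0.9958 · 8.9631/19.8221 = 0.450278
a = ȳ − b·x̄ = 21.65 − 0.450278·35.75 = 5.552563
Set a + b·x = 28.4: x = (28.4 − 5.552563) / 0.450278 = 50.740740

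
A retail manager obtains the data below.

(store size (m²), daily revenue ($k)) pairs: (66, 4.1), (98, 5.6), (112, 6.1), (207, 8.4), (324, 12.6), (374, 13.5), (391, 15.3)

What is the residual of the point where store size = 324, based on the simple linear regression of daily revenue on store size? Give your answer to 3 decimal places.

0.070

n = 7, Σx = 1572, Σy = 65.6, Σxy = 18355.1, Σx² = 467086
Sxx = Σx² − (Σx)²/n = 467086 − 353026.285714 = 114059.714286
Sxy = Σxy − (Σx)(Σy)/n = 18355.1 − 14731.885714 = 3623.214286
b = Sxy/Sxx = 3623.214286/114059.714286 = 0.031766
a = ȳ − b·x̄ = 9.371429 − 0.031766·224.571429 = 2.237706
ŷ(324) = 2.237706 + 0.031766·324 = 12.529871
residual = y − ŷ = 12.6 − 12.529871 = 0.070129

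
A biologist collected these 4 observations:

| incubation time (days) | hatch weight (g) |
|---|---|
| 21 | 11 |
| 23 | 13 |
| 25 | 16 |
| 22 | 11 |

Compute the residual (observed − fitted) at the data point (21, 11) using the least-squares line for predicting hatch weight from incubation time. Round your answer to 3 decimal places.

0.600

n = 4, Σx = 91, Σy = 51, Σxy = 1172, Σx² = 2079
Sxx = Σx² − (Σx)²/n = 2079 − 2070.25 = 8.75
Sxy = Σxy − (Σx)(Σy)/n = 1172 − 1160.25 = 11.75
b = Sxy/Sxx = 11.75/8.75 = 1.342857
a = ȳ − b·x̄ = 12.75 − 1.342857·22.75 = -17.8
ŷ(21) = -17.8 + 1.342857·21 = 10.4
residual = y − ŷ = 11 − 10.4 = 0.6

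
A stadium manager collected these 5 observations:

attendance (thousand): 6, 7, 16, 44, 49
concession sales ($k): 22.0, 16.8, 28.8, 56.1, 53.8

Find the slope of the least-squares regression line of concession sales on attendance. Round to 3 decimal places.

n = 5, Σx = 122, Σy = 177.5, Σxy = 5815, Σx² = 4678
Sxx = Σx² − (Σx)²/n = 4678 − 2976.8 = 1701.2
Sxy = Σxy − (Σx)(Σy)/n = 5815 − 4331 = 1484
b = Sxy/Sxx = 1484/1701.2 = 0.872325

0.872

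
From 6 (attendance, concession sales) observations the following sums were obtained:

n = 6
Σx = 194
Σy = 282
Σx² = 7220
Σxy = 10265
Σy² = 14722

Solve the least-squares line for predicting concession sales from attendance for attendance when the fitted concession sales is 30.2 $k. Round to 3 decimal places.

18.458

Sxx = Σx² − (Σx)²/n = 7220 − 6272.666667 = 947.333333
Sxy = Σxy − (Σx)(Σy)/n = 10265 − 9118 = 1147
b = Sxy/Sxx = 1147/947.333333 = 1.210767
a = ȳ − b·x̄ = 47 − 1.210767·32.333333 = 7.851865
Set a + b·x = 30.2: x = (30.2 − 7.851865) / 1.210767 = 18.457832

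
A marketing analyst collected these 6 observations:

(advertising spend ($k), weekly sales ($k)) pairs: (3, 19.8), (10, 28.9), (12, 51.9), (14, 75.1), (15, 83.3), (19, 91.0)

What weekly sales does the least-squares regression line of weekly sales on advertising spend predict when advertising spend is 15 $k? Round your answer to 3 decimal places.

n = 6, Σx = 73, Σy = 350, Σxy = 5001.1, Σx² = 1035
Sxx = Σx² − (Σx)²/n = 1035 − 888.166667 = 146.833333
Sxy = Σxy − (Σx)(Σy)/n = 5001.1 − 4258.333333 = 742.766667
b = Sxy/Sxx = 742.766667/146.833333 = 5.058570
a = ȳ − b·x̄ = 58.333333 − 5.058570·12.166667 = -3.212599
ŷ(15) = a + b·15 = -3.212599 + 5.058570·15 = 72.665948

72.666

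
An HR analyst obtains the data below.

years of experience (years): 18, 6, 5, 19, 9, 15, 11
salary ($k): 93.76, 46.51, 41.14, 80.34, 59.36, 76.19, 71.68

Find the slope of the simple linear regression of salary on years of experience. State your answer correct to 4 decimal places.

3.1966

n = 7, Σx = 83, Σy = 468.98, Σxy = 6164.47, Σx² = 1173
Sxx = Σx² − (Σx)²/n = 1173 − 984.142857 = 188.857143
Sxy = Σxy − (Σx)(Σy)/n = 6164.47 − 5560.762857 = 603.707143
b = Sxy/Sxx = 603.707143/188.857143 = 3.196634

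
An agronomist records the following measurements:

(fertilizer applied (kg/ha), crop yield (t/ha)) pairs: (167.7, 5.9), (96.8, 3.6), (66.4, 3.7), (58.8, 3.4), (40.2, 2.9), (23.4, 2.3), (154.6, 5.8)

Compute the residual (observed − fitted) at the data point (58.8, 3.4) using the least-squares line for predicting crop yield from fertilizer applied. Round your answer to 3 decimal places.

0.140

n = 7, Σx = 607.9, Σy = 27.6, Σxy = 2850.59, Σx² = 71424.69
Sxx = Σx² − (Σx)²/n = 71424.69 − 52791.772857 = 18632.917143
Sxy = Σxy − (Σx)(Σy)/n = 2850.59 − 2396.862857 = 453.727143
b = Sxy/Sxx = 453.727143/18632.917143 = 0.024351
a = ȳ − b·x̄ = 3.942857 − 0.024351·86.842857 = 1.828161
ŷ(58.8) = 1.828161 + 0.024351·58.8 = 3.259990
residual = y − ŷ = 3.4 − 3.259990 = 0.140010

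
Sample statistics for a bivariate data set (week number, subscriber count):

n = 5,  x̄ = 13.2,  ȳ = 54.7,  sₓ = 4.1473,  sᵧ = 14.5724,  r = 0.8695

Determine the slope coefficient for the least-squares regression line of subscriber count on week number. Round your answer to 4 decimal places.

3.0552

b = r · sᵧ/sₓ = 0.8695 · 14.5724/4.1473 = 3.055169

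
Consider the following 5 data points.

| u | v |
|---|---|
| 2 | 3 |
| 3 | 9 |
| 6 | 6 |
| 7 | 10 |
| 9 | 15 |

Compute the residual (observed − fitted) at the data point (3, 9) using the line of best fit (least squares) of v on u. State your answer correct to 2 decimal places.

n = 5, Σx = 27, Σy = 43, Σxy = 274, Σx² = 179
Sxx = Σx² − (Σx)²/n = 179 − 145.8 = 33.2
Sxy = Σxy − (Σx)(Σy)/n = 274 − 232.2 = 41.8
b = Sxy/Sxx = 41.8/33.2 = 1.259036
a = ȳ − b·x̄ = 8.6 − 1.259036·5.4 = 1.801205
ŷ(3) = 1.801205 + 1.259036·3 = 5.578313
residual = y − ŷ = 9 − 5.578313 = 3.421687

3.42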